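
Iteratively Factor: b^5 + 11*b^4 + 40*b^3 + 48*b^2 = (b + 4)*(b^4 + 7*b^3 + 12*b^2) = (b + 3)*(b + 4)*(b^3 + 4*b^2) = (b + 3)*(b + 4)^2*(b^2) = b*(b + 3)*(b + 4)^2*(b)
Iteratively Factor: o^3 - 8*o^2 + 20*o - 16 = (o - 2)*(o^2 - 6*o + 8) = (o - 2)^2*(o - 4)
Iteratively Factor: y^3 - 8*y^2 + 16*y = (y - 4)*(y^2 - 4*y) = (y - 4)^2*(y)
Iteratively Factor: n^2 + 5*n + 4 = (n + 1)*(n + 4)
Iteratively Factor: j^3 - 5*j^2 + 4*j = (j - 1)*(j^2 - 4*j) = j*(j - 1)*(j - 4)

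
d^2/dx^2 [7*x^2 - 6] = 14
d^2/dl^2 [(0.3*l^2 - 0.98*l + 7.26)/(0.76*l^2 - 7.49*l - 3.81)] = (2.283344*l^3 + 30.372336*l^2 - 264.987072*l + 921.259548)/(0.438976*l^6 - 12.978672*l^5 + 121.30626*l^4 - 290.061485*l^3 - 608.127435*l^2 - 326.176767*l - 55.306341)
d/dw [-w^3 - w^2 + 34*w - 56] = -3*w^2 - 2*w + 34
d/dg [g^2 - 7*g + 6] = 2*g - 7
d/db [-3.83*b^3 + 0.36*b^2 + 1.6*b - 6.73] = -11.49*b^2 + 0.72*b + 1.6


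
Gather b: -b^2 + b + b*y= -b^2 + b*(y + 1)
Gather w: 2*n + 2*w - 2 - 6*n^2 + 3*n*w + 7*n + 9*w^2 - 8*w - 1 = -6*n^2 + 9*n + 9*w^2 + w*(3*n - 6) - 3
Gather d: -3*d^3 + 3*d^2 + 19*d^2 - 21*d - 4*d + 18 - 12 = -3*d^3 + 22*d^2 - 25*d + 6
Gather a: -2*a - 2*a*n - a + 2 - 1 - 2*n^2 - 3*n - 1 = a*(-2*n - 3) - 2*n^2 - 3*n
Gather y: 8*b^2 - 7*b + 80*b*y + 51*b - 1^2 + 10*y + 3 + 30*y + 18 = 8*b^2 + 44*b + y*(80*b + 40) + 20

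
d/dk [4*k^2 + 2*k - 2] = 8*k + 2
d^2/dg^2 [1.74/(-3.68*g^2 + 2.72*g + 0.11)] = (-47.127552*g^2 + 34.833408*g + 1.74*(7.36*g - 2.72)*(14.72*g - 5.44) + 1.408704)/(-3.68*g^2 + 2.72*g + 0.11)^3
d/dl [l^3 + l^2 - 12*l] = 3*l^2 + 2*l - 12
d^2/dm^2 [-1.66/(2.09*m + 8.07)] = -14.502092/(2.09*m + 8.07)^3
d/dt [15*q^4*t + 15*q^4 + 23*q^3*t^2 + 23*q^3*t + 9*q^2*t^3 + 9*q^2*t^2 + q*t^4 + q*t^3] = q*(15*q^3 + 46*q^2*t + 23*q^2 + 27*q*t^2 + 18*q*t + 4*t^3 + 3*t^2)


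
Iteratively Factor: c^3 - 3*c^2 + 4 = (c - 2)*(c^2 - c - 2) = (c - 2)^2*(c + 1)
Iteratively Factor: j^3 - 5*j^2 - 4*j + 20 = (j + 2)*(j^2 - 7*j + 10) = (j - 5)*(j + 2)*(j - 2)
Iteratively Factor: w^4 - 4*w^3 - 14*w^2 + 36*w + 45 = (w - 5)*(w^3 + w^2 - 9*w - 9) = (w - 5)*(w - 3)*(w^2 + 4*w + 3) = (w - 5)*(w - 3)*(w + 1)*(w + 3)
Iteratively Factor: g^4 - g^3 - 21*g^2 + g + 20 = (g + 1)*(g^3 - 2*g^2 - 19*g + 20) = (g - 5)*(g + 1)*(g^2 + 3*g - 4) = (g - 5)*(g + 1)*(g + 4)*(g - 1)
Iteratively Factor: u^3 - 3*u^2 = (u)*(u^2 - 3*u) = u*(u - 3)*(u)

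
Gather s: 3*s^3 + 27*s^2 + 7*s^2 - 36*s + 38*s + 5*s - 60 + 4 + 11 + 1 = 3*s^3 + 34*s^2 + 7*s - 44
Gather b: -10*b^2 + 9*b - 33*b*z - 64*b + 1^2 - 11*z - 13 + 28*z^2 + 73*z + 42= -10*b^2 + b*(-33*z - 55) + 28*z^2 + 62*z + 30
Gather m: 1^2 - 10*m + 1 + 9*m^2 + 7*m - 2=9*m^2 - 3*m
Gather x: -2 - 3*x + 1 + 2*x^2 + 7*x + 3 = 2*x^2 + 4*x + 2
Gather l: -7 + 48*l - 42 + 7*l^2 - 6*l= 7*l^2 + 42*l - 49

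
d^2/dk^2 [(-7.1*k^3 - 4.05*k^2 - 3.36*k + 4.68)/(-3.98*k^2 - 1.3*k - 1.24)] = (1.13686837721616e-13*k^5 + 1.13686837721616e-13*k^4 + 18.4562479999997*k^3 - 496.052592*k^2 - 179.277792*k + 31.996992)/(63.044792*k^6 + 61.77756*k^5 + 79.104888*k^4 + 40.69156*k^3 + 24.645744*k^2 + 5.99664*k + 1.906624)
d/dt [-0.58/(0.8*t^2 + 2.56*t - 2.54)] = (0.928*t + 1.4848)/(0.8*t^2 + 2.56*t - 2.54)^2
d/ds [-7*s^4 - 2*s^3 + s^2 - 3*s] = -28*s^3 - 6*s^2 + 2*s - 3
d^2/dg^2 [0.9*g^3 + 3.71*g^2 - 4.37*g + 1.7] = 5.4*g + 7.42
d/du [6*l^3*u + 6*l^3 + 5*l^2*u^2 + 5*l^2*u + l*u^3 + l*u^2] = l*(6*l^2 + 10*l*u + 5*l + 3*u^2 + 2*u)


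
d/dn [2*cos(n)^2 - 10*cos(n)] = 2*(5 - 2*cos(n))*sin(n)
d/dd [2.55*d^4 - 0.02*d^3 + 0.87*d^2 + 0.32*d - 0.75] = 10.2*d^3 - 0.06*d^2 + 1.74*d + 0.32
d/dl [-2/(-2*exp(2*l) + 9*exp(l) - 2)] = (18 - 8*exp(l))*exp(l)/(2*exp(2*l) - 9*exp(l) + 2)^2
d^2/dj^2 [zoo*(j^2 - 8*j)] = zoo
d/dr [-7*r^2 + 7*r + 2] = 7 - 14*r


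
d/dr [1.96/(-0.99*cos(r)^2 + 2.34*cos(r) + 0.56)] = (4.5864 - 3.8808*cos(r))*sin(r)/(-0.99*cos(r)^2 + 2.34*cos(r) + 0.56)^2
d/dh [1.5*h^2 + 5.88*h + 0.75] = 3.0*h + 5.88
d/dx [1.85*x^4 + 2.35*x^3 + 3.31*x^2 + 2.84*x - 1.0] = 7.4*x^3 + 7.05*x^2 + 6.62*x + 2.84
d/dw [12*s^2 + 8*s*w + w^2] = 8*s + 2*w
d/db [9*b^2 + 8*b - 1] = 18*b + 8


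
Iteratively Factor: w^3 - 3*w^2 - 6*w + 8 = (w - 4)*(w^2 + w - 2) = (w - 4)*(w + 2)*(w - 1)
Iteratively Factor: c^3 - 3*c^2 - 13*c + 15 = (c - 5)*(c^2 + 2*c - 3) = (c - 5)*(c + 3)*(c - 1)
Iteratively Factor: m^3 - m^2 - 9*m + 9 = (m - 3)*(m^2 + 2*m - 3) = (m - 3)*(m - 1)*(m + 3)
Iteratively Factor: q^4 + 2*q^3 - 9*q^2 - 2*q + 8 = (q + 4)*(q^3 - 2*q^2 - q + 2) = (q + 1)*(q + 4)*(q^2 - 3*q + 2) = (q - 2)*(q + 1)*(q + 4)*(q - 1)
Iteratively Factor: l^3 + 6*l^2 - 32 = (l - 2)*(l^2 + 8*l + 16) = (l - 2)*(l + 4)*(l + 4)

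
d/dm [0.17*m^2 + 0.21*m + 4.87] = 0.34*m + 0.21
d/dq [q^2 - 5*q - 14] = 2*q - 5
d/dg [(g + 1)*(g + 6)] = 2*g + 7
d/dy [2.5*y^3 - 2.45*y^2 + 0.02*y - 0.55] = 7.5*y^2 - 4.9*y + 0.02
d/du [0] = 0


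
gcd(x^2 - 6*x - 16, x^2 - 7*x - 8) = x - 8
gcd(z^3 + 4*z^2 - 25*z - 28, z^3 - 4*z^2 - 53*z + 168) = z + 7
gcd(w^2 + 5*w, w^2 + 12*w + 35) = w + 5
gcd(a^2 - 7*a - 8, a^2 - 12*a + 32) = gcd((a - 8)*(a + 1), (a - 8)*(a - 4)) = a - 8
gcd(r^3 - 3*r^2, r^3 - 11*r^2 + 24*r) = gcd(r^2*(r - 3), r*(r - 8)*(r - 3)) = r^2 - 3*r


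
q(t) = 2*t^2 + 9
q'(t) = 4*t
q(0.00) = 9.00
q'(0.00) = 0.00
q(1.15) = 11.64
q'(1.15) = 4.60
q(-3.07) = 27.85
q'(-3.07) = -12.28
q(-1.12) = 11.51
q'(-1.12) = -4.48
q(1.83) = 15.70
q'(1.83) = 7.32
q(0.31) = 9.19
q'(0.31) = 1.24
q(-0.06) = 9.01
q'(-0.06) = -0.24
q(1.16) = 11.69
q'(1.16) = 4.64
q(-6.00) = 81.00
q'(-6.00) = -24.00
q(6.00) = 81.00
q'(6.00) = 24.00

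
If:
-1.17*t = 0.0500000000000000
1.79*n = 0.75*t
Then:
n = -0.02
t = -0.04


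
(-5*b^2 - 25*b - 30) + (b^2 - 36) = -4*b^2 - 25*b - 66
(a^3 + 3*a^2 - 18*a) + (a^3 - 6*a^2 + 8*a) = 2*a^3 - 3*a^2 - 10*a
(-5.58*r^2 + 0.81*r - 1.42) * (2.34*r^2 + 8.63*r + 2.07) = -13.0572*r^4 - 46.26*r^3 - 7.8831*r^2 - 10.5779*r - 2.9394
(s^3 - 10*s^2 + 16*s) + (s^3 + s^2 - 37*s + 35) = 2*s^3 - 9*s^2 - 21*s + 35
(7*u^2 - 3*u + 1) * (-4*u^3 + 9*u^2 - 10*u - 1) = -28*u^5 + 75*u^4 - 101*u^3 + 32*u^2 - 7*u - 1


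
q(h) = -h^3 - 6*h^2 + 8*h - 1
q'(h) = -3*h^2 - 12*h + 8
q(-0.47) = -5.98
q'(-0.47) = 12.98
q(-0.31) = -4.03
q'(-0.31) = 11.43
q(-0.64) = -8.32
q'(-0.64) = 14.45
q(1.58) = -7.28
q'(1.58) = -18.45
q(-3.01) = -52.17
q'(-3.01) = 16.94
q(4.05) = -133.45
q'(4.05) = -89.81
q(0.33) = 0.95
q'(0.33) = 3.71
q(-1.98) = -32.60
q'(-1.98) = 20.00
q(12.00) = -2497.00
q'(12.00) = -568.00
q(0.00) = -1.00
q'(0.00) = 8.00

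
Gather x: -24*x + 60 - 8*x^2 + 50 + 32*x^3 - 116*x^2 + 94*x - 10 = 32*x^3 - 124*x^2 + 70*x + 100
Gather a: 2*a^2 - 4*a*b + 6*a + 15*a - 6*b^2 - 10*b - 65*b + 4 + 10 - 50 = 2*a^2 + a*(21 - 4*b) - 6*b^2 - 75*b - 36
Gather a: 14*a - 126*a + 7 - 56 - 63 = -112*a - 112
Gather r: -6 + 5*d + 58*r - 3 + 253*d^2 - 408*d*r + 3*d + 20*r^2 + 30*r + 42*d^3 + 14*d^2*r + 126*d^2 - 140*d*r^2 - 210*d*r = 42*d^3 + 379*d^2 + 8*d + r^2*(20 - 140*d) + r*(14*d^2 - 618*d + 88) - 9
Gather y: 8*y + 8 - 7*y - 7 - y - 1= 0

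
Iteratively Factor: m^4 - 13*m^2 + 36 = (m + 3)*(m^3 - 3*m^2 - 4*m + 12) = (m - 2)*(m + 3)*(m^2 - m - 6) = (m - 3)*(m - 2)*(m + 3)*(m + 2)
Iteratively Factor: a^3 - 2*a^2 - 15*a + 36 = (a - 3)*(a^2 + a - 12) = (a - 3)^2*(a + 4)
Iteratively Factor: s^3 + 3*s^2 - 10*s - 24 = (s + 4)*(s^2 - s - 6) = (s + 2)*(s + 4)*(s - 3)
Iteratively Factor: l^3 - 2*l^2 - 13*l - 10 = (l + 2)*(l^2 - 4*l - 5) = (l + 1)*(l + 2)*(l - 5)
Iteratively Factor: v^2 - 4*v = (v - 4)*(v)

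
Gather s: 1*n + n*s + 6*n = n*s + 7*n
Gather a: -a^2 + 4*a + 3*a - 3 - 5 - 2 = -a^2 + 7*a - 10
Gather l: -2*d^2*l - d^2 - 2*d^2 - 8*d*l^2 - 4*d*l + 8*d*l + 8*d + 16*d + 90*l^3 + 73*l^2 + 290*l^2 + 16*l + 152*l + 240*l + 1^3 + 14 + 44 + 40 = -3*d^2 + 24*d + 90*l^3 + l^2*(363 - 8*d) + l*(-2*d^2 + 4*d + 408) + 99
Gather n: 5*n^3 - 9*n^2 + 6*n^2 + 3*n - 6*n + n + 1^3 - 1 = 5*n^3 - 3*n^2 - 2*n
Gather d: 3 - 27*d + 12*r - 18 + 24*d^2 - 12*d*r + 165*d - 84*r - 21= 24*d^2 + d*(138 - 12*r) - 72*r - 36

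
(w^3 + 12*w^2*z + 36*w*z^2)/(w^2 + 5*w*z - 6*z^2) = w*(-w - 6*z)/(-w + z)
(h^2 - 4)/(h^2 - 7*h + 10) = (h + 2)/(h - 5)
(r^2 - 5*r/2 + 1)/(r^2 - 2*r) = (r - 1/2)/r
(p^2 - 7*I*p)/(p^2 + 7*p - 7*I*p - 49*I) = p/(p + 7)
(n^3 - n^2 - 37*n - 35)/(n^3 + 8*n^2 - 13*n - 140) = (n^2 - 6*n - 7)/(n^2 + 3*n - 28)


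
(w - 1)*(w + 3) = w^2 + 2*w - 3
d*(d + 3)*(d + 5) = d^3 + 8*d^2 + 15*d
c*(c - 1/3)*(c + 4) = c^3 + 11*c^2/3 - 4*c/3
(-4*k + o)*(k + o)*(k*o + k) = -4*k^3*o - 4*k^3 - 3*k^2*o^2 - 3*k^2*o + k*o^3 + k*o^2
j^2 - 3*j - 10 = (j - 5)*(j + 2)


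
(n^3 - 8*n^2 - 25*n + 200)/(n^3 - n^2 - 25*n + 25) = (n - 8)/(n - 1)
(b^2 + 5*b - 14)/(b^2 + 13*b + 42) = (b - 2)/(b + 6)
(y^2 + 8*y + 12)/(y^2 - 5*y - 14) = (y + 6)/(y - 7)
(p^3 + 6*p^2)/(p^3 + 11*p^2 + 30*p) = p/(p + 5)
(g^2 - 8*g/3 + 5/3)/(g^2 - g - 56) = (-g^2 + 8*g/3 - 5/3)/(-g^2 + g + 56)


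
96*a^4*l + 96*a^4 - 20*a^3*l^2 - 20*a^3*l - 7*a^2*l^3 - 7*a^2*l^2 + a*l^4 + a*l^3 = (-8*a + l)*(-3*a + l)*(4*a + l)*(a*l + a)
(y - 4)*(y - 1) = y^2 - 5*y + 4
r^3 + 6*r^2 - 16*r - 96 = (r - 4)*(r + 4)*(r + 6)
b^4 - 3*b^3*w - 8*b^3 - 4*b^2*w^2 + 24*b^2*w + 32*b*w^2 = b*(b - 8)*(b - 4*w)*(b + w)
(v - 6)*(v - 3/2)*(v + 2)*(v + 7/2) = v^4 - 2*v^3 - 101*v^2/4 - 3*v + 63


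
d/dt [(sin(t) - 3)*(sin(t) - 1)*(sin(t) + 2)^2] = 2*(2*sin(t)^3 - 9*sin(t) - 2)*cos(t)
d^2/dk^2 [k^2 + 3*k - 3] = 2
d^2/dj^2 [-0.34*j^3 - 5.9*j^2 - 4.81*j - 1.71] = -2.04*j - 11.8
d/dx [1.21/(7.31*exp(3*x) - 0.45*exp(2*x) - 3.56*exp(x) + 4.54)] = (-26.5353*exp(2*x) + 1.089*exp(x) + 4.3076)*exp(x)/(7.31*exp(3*x) - 0.45*exp(2*x) - 3.56*exp(x) + 4.54)^2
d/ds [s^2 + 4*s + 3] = 2*s + 4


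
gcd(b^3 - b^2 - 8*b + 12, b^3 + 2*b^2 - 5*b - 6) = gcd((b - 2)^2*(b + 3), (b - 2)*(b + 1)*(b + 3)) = b^2 + b - 6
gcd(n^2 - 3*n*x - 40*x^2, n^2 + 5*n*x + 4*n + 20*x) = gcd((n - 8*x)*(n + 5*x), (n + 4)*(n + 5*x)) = n + 5*x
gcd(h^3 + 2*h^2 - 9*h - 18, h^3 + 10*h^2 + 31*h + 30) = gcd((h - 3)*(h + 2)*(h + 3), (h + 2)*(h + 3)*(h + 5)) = h^2 + 5*h + 6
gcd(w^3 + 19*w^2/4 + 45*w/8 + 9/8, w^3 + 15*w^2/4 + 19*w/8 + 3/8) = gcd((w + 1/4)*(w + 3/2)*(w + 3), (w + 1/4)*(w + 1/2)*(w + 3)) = w^2 + 13*w/4 + 3/4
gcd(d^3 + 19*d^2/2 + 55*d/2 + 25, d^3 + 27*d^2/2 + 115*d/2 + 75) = d^2 + 15*d/2 + 25/2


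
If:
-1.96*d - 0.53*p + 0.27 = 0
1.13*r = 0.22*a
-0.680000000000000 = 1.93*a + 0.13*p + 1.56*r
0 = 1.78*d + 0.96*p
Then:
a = -0.27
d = 0.28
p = -0.51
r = -0.05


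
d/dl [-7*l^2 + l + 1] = 1 - 14*l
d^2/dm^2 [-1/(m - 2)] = -2/(m - 2)^3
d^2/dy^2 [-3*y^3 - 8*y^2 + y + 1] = -18*y - 16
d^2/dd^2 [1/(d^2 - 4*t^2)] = 2*(3*d^2 + 4*t^2)/(d^2 - 4*t^2)^3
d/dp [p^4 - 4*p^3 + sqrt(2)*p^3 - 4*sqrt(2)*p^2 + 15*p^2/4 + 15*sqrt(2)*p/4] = 4*p^3 - 12*p^2 + 3*sqrt(2)*p^2 - 8*sqrt(2)*p + 15*p/2 + 15*sqrt(2)/4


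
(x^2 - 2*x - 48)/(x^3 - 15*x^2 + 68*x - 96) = (x + 6)/(x^2 - 7*x + 12)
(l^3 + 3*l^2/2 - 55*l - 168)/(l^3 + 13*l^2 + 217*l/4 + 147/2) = 2*(l - 8)/(2*l + 7)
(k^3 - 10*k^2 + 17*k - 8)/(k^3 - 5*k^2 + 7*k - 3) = (k - 8)/(k - 3)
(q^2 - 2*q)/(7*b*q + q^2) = (q - 2)/(7*b + q)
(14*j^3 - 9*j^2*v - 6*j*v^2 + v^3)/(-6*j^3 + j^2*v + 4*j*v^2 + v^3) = (-7*j + v)/(3*j + v)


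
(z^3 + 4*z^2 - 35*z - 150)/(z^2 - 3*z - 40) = (z^2 - z - 30)/(z - 8)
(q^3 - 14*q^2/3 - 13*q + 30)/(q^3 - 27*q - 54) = (q - 5/3)/(q + 3)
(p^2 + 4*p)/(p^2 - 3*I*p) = (p + 4)/(p - 3*I)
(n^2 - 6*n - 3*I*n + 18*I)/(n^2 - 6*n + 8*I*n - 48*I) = (n - 3*I)/(n + 8*I)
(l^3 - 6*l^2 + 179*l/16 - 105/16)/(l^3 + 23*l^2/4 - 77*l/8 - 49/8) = (4*l^2 - 17*l + 15)/(2*(2*l^2 + 15*l + 7))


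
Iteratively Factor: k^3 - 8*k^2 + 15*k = (k - 5)*(k^2 - 3*k) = k*(k - 5)*(k - 3)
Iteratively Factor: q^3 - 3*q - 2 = (q + 1)*(q^2 - q - 2) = (q + 1)^2*(q - 2)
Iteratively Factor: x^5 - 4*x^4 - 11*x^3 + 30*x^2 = (x + 3)*(x^4 - 7*x^3 + 10*x^2) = (x - 2)*(x + 3)*(x^3 - 5*x^2) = x*(x - 2)*(x + 3)*(x^2 - 5*x) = x*(x - 5)*(x - 2)*(x + 3)*(x)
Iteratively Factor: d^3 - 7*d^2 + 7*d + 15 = (d - 5)*(d^2 - 2*d - 3) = (d - 5)*(d + 1)*(d - 3)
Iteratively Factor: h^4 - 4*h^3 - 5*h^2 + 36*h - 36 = (h - 2)*(h^3 - 2*h^2 - 9*h + 18) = (h - 2)^2*(h^2 - 9) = (h - 2)^2*(h + 3)*(h - 3)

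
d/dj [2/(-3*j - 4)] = 6/(3*j + 4)^2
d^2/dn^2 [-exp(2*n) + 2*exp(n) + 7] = (2 - 4*exp(n))*exp(n)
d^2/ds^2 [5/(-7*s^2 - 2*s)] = 10*(7*s*(7*s + 2) - 4*(7*s + 1)^2)/(s^3*(7*s + 2)^3)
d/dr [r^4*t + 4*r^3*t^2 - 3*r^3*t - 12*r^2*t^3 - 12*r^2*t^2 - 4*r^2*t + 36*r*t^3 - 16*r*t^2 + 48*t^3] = t*(4*r^3 + 12*r^2*t - 9*r^2 - 24*r*t^2 - 24*r*t - 8*r + 36*t^2 - 16*t)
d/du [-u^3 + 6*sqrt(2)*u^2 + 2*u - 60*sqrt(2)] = -3*u^2 + 12*sqrt(2)*u + 2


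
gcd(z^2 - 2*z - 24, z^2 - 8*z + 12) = z - 6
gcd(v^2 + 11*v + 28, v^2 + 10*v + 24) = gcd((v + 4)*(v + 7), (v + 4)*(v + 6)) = v + 4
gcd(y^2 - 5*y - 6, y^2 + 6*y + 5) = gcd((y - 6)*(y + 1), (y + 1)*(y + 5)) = y + 1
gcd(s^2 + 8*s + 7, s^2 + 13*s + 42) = s + 7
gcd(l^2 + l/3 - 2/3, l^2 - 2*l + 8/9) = l - 2/3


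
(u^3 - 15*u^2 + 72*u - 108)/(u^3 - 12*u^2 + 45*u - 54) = (u - 6)/(u - 3)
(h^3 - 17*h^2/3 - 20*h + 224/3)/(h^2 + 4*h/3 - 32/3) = h - 7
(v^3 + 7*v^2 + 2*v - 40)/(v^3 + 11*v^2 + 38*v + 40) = (v - 2)/(v + 2)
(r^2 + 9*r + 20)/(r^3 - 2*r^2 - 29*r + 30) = (r + 4)/(r^2 - 7*r + 6)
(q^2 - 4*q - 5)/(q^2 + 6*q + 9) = (q^2 - 4*q - 5)/(q^2 + 6*q + 9)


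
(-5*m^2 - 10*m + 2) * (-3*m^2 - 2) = 15*m^4 + 30*m^3 + 4*m^2 + 20*m - 4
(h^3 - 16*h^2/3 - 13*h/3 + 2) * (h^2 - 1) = h^5 - 16*h^4/3 - 16*h^3/3 + 22*h^2/3 + 13*h/3 - 2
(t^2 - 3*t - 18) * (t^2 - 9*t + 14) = t^4 - 12*t^3 + 23*t^2 + 120*t - 252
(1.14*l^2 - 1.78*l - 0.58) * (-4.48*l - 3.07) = -5.1072*l^3 + 4.4746*l^2 + 8.063*l + 1.7806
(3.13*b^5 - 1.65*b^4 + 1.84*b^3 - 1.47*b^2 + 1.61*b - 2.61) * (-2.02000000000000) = -6.3226*b^5 + 3.333*b^4 - 3.7168*b^3 + 2.9694*b^2 - 3.2522*b + 5.2722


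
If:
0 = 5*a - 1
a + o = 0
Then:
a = 1/5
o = -1/5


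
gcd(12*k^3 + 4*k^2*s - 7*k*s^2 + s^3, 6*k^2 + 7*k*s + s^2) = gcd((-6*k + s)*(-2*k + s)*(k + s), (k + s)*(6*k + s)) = k + s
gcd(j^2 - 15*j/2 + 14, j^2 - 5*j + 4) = j - 4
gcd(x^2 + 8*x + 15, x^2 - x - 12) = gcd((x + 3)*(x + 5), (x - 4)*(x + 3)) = x + 3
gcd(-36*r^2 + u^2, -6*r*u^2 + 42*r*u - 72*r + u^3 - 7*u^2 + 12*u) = 6*r - u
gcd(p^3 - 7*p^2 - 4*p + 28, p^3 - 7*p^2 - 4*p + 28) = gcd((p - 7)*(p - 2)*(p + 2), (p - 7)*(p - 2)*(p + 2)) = p^3 - 7*p^2 - 4*p + 28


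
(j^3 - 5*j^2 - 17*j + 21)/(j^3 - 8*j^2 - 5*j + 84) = (j - 1)/(j - 4)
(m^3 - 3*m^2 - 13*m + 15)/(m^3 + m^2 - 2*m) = (m^2 - 2*m - 15)/(m*(m + 2))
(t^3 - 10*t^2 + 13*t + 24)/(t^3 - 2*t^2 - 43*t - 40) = (t - 3)/(t + 5)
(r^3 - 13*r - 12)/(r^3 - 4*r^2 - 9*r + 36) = (r + 1)/(r - 3)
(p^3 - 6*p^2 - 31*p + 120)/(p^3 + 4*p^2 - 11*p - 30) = (p - 8)/(p + 2)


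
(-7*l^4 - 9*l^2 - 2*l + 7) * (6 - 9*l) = 63*l^5 - 42*l^4 + 81*l^3 - 36*l^2 - 75*l + 42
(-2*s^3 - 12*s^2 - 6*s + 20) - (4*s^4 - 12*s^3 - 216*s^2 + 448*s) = -4*s^4 + 10*s^3 + 204*s^2 - 454*s + 20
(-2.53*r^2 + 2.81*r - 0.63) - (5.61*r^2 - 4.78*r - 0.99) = -8.14*r^2 + 7.59*r + 0.36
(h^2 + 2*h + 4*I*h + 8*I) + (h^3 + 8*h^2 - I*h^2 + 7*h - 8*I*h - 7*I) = h^3 + 9*h^2 - I*h^2 + 9*h - 4*I*h + I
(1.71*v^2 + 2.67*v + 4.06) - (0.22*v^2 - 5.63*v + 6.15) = 1.49*v^2 + 8.3*v - 2.09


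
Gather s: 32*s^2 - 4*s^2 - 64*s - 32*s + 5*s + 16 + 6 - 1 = 28*s^2 - 91*s + 21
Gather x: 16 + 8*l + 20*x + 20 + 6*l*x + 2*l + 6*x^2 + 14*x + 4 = 10*l + 6*x^2 + x*(6*l + 34) + 40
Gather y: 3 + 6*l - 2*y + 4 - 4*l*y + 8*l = 14*l + y*(-4*l - 2) + 7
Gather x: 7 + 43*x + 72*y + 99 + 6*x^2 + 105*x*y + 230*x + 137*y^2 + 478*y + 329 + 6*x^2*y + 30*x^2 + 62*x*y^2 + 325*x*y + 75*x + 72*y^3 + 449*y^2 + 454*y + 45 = x^2*(6*y + 36) + x*(62*y^2 + 430*y + 348) + 72*y^3 + 586*y^2 + 1004*y + 480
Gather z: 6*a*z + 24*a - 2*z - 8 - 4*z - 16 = 24*a + z*(6*a - 6) - 24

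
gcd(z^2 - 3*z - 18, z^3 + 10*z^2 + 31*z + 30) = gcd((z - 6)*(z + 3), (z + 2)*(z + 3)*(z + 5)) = z + 3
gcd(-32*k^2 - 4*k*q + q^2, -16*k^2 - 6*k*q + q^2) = -8*k + q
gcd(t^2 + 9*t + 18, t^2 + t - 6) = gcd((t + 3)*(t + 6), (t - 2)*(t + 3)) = t + 3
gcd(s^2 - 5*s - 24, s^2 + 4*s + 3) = s + 3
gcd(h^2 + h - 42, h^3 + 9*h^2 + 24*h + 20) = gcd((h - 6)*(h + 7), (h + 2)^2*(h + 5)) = 1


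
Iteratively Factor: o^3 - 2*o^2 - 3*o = (o + 1)*(o^2 - 3*o) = (o - 3)*(o + 1)*(o)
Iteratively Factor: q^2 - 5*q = (q - 5)*(q)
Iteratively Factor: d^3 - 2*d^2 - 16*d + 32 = (d - 4)*(d^2 + 2*d - 8) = (d - 4)*(d - 2)*(d + 4)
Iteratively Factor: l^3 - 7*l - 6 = (l - 3)*(l^2 + 3*l + 2) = (l - 3)*(l + 1)*(l + 2)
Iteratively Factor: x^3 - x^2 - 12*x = (x + 3)*(x^2 - 4*x) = (x - 4)*(x + 3)*(x)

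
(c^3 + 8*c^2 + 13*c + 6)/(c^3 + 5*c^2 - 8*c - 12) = (c + 1)/(c - 2)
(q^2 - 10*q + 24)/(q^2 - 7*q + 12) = (q - 6)/(q - 3)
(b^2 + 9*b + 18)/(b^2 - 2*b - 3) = (b^2 + 9*b + 18)/(b^2 - 2*b - 3)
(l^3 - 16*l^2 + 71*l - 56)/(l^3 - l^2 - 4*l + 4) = (l^2 - 15*l + 56)/(l^2 - 4)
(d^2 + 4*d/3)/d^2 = (d + 4/3)/d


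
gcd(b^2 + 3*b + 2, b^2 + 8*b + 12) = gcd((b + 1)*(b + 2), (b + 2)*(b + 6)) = b + 2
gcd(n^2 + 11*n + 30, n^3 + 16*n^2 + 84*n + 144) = n + 6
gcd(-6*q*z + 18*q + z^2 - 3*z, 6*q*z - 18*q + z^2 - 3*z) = z - 3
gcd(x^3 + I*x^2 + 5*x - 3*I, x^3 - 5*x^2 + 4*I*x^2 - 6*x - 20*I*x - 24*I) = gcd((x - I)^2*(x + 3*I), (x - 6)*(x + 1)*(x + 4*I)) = 1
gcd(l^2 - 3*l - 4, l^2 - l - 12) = l - 4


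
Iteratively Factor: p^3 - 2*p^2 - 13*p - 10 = (p + 2)*(p^2 - 4*p - 5) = (p - 5)*(p + 2)*(p + 1)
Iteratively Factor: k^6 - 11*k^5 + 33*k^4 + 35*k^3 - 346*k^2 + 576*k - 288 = (k - 3)*(k^5 - 8*k^4 + 9*k^3 + 62*k^2 - 160*k + 96) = (k - 3)*(k - 1)*(k^4 - 7*k^3 + 2*k^2 + 64*k - 96) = (k - 3)*(k - 2)*(k - 1)*(k^3 - 5*k^2 - 8*k + 48) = (k - 4)*(k - 3)*(k - 2)*(k - 1)*(k^2 - k - 12) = (k - 4)*(k - 3)*(k - 2)*(k - 1)*(k + 3)*(k - 4)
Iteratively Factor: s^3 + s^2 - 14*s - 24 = (s + 3)*(s^2 - 2*s - 8) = (s - 4)*(s + 3)*(s + 2)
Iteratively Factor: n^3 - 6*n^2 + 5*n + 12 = (n + 1)*(n^2 - 7*n + 12) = (n - 3)*(n + 1)*(n - 4)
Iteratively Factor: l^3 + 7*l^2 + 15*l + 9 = (l + 3)*(l^2 + 4*l + 3) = (l + 3)^2*(l + 1)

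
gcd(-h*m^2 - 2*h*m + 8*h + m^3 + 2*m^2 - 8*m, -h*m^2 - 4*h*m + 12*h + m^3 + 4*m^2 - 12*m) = h*m - 2*h - m^2 + 2*m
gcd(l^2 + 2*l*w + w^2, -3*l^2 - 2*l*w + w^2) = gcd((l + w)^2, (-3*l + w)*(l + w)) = l + w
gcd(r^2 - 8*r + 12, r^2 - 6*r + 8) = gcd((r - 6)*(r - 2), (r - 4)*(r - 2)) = r - 2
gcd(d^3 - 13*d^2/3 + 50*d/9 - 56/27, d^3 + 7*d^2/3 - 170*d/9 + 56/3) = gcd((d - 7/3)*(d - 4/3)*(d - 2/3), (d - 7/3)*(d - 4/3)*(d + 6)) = d^2 - 11*d/3 + 28/9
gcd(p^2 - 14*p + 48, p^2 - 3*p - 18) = p - 6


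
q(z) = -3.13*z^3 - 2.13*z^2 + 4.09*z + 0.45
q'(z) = -9.39*z^2 - 4.26*z + 4.09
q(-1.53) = 0.42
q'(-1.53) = -11.37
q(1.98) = -24.10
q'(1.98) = -41.16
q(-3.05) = 56.97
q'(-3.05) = -70.27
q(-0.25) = -0.66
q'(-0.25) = 4.57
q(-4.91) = 299.52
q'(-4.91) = -201.37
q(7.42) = -1365.14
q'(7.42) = -544.50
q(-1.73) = 3.21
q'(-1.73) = -16.64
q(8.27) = -1881.76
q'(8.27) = -673.35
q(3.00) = -90.96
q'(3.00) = -93.20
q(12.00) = -5665.83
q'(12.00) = -1399.19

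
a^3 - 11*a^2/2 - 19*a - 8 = (a - 8)*(a + 1/2)*(a + 2)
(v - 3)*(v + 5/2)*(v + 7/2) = v^3 + 3*v^2 - 37*v/4 - 105/4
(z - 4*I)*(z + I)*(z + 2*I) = z^3 - I*z^2 + 10*z + 8*I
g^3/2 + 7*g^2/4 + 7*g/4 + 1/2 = (g/2 + 1)*(g + 1/2)*(g + 1)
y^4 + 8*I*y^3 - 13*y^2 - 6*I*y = y*(y + I)^2*(y + 6*I)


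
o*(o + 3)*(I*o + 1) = I*o^3 + o^2 + 3*I*o^2 + 3*o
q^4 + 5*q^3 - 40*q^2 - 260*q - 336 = (q - 7)*(q + 2)*(q + 4)*(q + 6)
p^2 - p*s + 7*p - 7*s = (p + 7)*(p - s)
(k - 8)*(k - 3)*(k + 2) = k^3 - 9*k^2 + 2*k + 48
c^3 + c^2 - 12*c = c*(c - 3)*(c + 4)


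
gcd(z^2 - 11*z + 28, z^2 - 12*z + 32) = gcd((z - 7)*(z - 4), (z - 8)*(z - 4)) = z - 4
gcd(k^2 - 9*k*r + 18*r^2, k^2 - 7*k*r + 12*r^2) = -k + 3*r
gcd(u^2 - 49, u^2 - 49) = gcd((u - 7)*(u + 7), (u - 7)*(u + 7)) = u^2 - 49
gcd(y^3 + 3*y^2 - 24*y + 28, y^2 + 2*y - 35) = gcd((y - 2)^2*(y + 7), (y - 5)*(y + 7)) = y + 7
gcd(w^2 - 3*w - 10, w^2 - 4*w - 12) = w + 2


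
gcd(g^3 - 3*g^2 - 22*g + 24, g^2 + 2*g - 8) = g + 4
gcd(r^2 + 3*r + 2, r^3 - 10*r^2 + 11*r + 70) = r + 2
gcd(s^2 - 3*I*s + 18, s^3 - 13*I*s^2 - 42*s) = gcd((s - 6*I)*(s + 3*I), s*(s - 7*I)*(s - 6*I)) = s - 6*I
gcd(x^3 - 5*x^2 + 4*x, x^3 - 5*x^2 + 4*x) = x^3 - 5*x^2 + 4*x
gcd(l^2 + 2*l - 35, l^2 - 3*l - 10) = l - 5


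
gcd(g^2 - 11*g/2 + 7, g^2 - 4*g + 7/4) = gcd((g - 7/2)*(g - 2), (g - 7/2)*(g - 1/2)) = g - 7/2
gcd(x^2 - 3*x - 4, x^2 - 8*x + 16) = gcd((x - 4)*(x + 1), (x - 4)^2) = x - 4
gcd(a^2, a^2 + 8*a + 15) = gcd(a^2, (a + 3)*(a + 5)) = 1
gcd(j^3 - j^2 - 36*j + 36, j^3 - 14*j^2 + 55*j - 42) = j^2 - 7*j + 6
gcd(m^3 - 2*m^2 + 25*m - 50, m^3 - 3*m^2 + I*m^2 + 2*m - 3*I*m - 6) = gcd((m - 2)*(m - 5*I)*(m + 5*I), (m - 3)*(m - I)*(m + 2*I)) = 1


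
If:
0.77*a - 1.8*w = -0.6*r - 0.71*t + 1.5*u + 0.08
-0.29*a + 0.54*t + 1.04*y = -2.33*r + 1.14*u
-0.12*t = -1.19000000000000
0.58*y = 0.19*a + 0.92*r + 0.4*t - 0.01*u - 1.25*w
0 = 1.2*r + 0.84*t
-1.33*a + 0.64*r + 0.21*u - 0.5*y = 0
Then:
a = -9.74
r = -6.94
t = 9.92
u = 13.80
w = -14.11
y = 22.81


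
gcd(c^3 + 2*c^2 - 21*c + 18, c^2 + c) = 1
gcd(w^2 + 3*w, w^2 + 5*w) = w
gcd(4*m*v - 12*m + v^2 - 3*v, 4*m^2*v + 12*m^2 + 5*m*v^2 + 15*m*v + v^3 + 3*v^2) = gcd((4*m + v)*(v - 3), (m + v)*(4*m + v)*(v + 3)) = 4*m + v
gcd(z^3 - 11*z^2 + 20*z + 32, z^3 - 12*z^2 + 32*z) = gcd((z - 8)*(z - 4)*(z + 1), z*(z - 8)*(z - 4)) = z^2 - 12*z + 32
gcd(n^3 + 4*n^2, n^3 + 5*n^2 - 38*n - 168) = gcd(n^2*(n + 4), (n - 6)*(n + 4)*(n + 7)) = n + 4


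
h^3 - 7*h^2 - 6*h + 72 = (h - 6)*(h - 4)*(h + 3)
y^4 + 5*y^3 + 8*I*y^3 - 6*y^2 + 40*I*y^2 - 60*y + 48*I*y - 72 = (y + 2)*(y + 3)*(y + 2*I)*(y + 6*I)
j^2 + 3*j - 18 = (j - 3)*(j + 6)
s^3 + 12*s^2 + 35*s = s*(s + 5)*(s + 7)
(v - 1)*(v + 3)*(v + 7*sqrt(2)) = v^3 + 2*v^2 + 7*sqrt(2)*v^2 - 3*v + 14*sqrt(2)*v - 21*sqrt(2)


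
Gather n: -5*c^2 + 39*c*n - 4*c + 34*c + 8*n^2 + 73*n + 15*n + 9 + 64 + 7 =-5*c^2 + 30*c + 8*n^2 + n*(39*c + 88) + 80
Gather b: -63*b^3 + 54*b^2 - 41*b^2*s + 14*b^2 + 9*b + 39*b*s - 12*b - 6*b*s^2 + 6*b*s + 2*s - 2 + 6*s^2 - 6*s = -63*b^3 + b^2*(68 - 41*s) + b*(-6*s^2 + 45*s - 3) + 6*s^2 - 4*s - 2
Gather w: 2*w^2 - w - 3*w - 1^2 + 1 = 2*w^2 - 4*w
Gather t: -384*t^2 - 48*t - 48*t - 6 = -384*t^2 - 96*t - 6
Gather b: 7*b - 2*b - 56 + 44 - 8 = 5*b - 20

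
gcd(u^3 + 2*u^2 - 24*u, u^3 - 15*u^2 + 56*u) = u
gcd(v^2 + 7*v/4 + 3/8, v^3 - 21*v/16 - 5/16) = v + 1/4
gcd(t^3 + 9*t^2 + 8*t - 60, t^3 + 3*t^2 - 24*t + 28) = t - 2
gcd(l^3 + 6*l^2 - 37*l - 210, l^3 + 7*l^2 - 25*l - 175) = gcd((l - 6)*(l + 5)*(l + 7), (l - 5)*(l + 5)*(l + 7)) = l^2 + 12*l + 35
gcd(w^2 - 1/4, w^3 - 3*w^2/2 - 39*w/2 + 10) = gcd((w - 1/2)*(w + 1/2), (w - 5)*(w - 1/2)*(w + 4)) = w - 1/2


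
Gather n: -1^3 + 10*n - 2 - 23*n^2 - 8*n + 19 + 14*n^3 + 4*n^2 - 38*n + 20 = 14*n^3 - 19*n^2 - 36*n + 36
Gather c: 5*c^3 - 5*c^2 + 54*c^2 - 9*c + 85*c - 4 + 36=5*c^3 + 49*c^2 + 76*c + 32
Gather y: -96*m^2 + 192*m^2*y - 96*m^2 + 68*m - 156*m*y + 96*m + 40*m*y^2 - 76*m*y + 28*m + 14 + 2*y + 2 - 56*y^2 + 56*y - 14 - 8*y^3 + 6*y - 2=-192*m^2 + 192*m - 8*y^3 + y^2*(40*m - 56) + y*(192*m^2 - 232*m + 64)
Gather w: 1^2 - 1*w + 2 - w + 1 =4 - 2*w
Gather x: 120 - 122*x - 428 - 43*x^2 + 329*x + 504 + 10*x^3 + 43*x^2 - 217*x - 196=10*x^3 - 10*x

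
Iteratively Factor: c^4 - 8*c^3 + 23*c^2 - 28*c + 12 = (c - 2)*(c^3 - 6*c^2 + 11*c - 6) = (c - 2)*(c - 1)*(c^2 - 5*c + 6) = (c - 2)^2*(c - 1)*(c - 3)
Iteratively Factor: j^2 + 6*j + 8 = (j + 2)*(j + 4)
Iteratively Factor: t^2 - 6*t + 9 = (t - 3)*(t - 3)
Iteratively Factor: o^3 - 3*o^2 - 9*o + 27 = (o + 3)*(o^2 - 6*o + 9) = (o - 3)*(o + 3)*(o - 3)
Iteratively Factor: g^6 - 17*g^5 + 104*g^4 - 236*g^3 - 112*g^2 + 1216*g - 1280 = (g - 4)*(g^5 - 13*g^4 + 52*g^3 - 28*g^2 - 224*g + 320) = (g - 4)*(g - 2)*(g^4 - 11*g^3 + 30*g^2 + 32*g - 160) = (g - 5)*(g - 4)*(g - 2)*(g^3 - 6*g^2 + 32) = (g - 5)*(g - 4)^2*(g - 2)*(g^2 - 2*g - 8) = (g - 5)*(g - 4)^3*(g - 2)*(g + 2)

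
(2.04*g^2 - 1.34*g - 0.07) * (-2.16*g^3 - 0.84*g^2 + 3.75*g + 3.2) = -4.4064*g^5 + 1.1808*g^4 + 8.9268*g^3 + 1.5618*g^2 - 4.5505*g - 0.224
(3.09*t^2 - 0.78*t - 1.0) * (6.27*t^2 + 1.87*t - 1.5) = 19.3743*t^4 + 0.8877*t^3 - 12.3636*t^2 - 0.7*t + 1.5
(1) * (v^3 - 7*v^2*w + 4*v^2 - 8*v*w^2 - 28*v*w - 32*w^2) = v^3 - 7*v^2*w + 4*v^2 - 8*v*w^2 - 28*v*w - 32*w^2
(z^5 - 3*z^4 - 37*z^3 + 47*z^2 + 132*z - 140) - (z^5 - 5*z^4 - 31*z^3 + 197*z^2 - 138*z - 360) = 2*z^4 - 6*z^3 - 150*z^2 + 270*z + 220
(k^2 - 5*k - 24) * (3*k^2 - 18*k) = 3*k^4 - 33*k^3 + 18*k^2 + 432*k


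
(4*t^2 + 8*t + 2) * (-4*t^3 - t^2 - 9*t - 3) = -16*t^5 - 36*t^4 - 52*t^3 - 86*t^2 - 42*t - 6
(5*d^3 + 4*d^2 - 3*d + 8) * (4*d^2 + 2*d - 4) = 20*d^5 + 26*d^4 - 24*d^3 + 10*d^2 + 28*d - 32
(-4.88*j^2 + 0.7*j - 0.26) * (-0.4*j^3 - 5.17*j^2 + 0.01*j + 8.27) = 1.952*j^5 + 24.9496*j^4 - 3.5638*j^3 - 39.0064*j^2 + 5.7864*j - 2.1502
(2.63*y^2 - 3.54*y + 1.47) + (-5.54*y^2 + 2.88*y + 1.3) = -2.91*y^2 - 0.66*y + 2.77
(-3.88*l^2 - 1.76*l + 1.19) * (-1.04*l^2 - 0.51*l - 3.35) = 4.0352*l^4 + 3.8092*l^3 + 12.658*l^2 + 5.2891*l - 3.9865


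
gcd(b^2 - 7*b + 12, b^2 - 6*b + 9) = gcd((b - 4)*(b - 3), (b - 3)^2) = b - 3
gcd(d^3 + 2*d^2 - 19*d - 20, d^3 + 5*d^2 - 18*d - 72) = d - 4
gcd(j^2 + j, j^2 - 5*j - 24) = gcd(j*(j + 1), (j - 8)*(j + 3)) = 1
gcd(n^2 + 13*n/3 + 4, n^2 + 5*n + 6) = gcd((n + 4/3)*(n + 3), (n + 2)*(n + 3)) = n + 3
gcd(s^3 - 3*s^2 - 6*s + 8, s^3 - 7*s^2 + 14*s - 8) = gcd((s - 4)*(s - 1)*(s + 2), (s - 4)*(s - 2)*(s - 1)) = s^2 - 5*s + 4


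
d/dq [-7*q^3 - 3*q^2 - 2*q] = -21*q^2 - 6*q - 2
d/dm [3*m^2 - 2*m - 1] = 6*m - 2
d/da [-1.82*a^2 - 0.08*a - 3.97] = -3.64*a - 0.08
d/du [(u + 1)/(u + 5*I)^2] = (-u - 2 + 5*I)/(u + 5*I)^3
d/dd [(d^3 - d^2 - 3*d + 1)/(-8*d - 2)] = (-8*d^3 + d^2 + 2*d + 7)/(2*(16*d^2 + 8*d + 1))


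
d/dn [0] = 0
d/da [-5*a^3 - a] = -15*a^2 - 1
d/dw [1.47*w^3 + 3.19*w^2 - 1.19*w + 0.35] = 4.41*w^2 + 6.38*w - 1.19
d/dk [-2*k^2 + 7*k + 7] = 7 - 4*k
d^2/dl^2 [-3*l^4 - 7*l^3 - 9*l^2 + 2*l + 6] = -36*l^2 - 42*l - 18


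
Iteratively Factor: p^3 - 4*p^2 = (p)*(p^2 - 4*p) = p^2*(p - 4)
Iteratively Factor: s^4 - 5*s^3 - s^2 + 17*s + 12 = (s - 3)*(s^3 - 2*s^2 - 7*s - 4) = (s - 4)*(s - 3)*(s^2 + 2*s + 1) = (s - 4)*(s - 3)*(s + 1)*(s + 1)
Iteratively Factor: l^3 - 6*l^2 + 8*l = (l - 4)*(l^2 - 2*l) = l*(l - 4)*(l - 2)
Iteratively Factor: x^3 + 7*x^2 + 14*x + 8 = (x + 4)*(x^2 + 3*x + 2) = (x + 2)*(x + 4)*(x + 1)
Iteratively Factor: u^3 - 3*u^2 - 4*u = (u - 4)*(u^2 + u) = u*(u - 4)*(u + 1)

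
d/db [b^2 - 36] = 2*b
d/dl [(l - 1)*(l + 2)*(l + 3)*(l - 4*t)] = 4*l^3 - 12*l^2*t + 12*l^2 - 32*l*t + 2*l - 4*t - 6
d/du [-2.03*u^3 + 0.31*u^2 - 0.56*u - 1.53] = -6.09*u^2 + 0.62*u - 0.56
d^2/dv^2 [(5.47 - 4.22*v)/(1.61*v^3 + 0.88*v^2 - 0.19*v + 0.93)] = (-65.631972*v^5 + 134.272068*v^4 + 114.880604*v^3 + 91.199442*v^2 - 33.907002*v - 10.04971)/(4.173281*v^9 + 6.843144*v^8 + 2.262855*v^7 + 6.298279*v^6 + 7.638699*v^5 + 0.548958*v^4 + 3.237632*v^3 + 2.384055*v^2 - 0.492993*v + 0.804357)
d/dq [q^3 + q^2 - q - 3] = 3*q^2 + 2*q - 1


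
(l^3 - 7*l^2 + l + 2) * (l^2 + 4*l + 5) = l^5 - 3*l^4 - 22*l^3 - 29*l^2 + 13*l + 10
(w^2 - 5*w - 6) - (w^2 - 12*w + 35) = 7*w - 41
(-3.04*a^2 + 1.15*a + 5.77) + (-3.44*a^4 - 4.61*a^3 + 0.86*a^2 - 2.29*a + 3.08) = -3.44*a^4 - 4.61*a^3 - 2.18*a^2 - 1.14*a + 8.85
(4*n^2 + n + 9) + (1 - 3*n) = 4*n^2 - 2*n + 10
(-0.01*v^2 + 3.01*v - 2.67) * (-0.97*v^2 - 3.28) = 0.0097*v^4 - 2.9197*v^3 + 2.6227*v^2 - 9.8728*v + 8.7576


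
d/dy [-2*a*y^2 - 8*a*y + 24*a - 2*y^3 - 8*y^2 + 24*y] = -4*a*y - 8*a - 6*y^2 - 16*y + 24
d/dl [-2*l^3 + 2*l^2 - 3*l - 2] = -6*l^2 + 4*l - 3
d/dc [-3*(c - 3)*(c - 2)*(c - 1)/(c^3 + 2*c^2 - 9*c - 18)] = 12*(-2*c^2 - 2*c + 7)/(c^4 + 10*c^3 + 37*c^2 + 60*c + 36)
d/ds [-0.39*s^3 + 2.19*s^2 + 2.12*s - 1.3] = -1.17*s^2 + 4.38*s + 2.12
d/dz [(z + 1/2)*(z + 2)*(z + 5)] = 3*z^2 + 15*z + 27/2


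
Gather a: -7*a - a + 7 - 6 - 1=-8*a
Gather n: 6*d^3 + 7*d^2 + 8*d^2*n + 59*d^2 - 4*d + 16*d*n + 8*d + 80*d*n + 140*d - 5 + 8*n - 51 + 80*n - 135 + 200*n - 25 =6*d^3 + 66*d^2 + 144*d + n*(8*d^2 + 96*d + 288) - 216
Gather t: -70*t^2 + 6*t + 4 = -70*t^2 + 6*t + 4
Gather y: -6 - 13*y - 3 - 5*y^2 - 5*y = -5*y^2 - 18*y - 9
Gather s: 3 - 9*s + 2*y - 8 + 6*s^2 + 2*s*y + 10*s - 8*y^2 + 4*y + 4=6*s^2 + s*(2*y + 1) - 8*y^2 + 6*y - 1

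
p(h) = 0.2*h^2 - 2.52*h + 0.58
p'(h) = 0.4*h - 2.52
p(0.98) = -1.70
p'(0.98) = -2.13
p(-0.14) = 0.94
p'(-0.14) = -2.58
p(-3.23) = 10.81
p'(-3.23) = -3.81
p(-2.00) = 6.42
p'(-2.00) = -3.32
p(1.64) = -3.01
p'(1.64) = -1.86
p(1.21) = -2.18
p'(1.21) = -2.04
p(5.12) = -7.08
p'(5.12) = -0.47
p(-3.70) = 12.64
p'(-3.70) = -4.00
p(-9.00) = 39.46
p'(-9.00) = -6.12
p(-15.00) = 83.38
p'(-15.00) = -8.52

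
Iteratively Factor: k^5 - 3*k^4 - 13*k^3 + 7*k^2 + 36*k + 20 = (k + 1)*(k^4 - 4*k^3 - 9*k^2 + 16*k + 20) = (k + 1)^2*(k^3 - 5*k^2 - 4*k + 20) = (k - 2)*(k + 1)^2*(k^2 - 3*k - 10) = (k - 2)*(k + 1)^2*(k + 2)*(k - 5)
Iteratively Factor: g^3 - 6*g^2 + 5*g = (g - 5)*(g^2 - g) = g*(g - 5)*(g - 1)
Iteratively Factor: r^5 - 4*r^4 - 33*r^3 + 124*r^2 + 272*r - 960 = (r - 5)*(r^4 + r^3 - 28*r^2 - 16*r + 192) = (r - 5)*(r - 4)*(r^3 + 5*r^2 - 8*r - 48) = (r - 5)*(r - 4)*(r - 3)*(r^2 + 8*r + 16) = (r - 5)*(r - 4)*(r - 3)*(r + 4)*(r + 4)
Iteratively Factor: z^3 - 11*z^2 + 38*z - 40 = (z - 2)*(z^2 - 9*z + 20) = (z - 5)*(z - 2)*(z - 4)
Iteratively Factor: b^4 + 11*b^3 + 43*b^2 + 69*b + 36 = (b + 3)*(b^3 + 8*b^2 + 19*b + 12) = (b + 1)*(b + 3)*(b^2 + 7*b + 12) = (b + 1)*(b + 3)^2*(b + 4)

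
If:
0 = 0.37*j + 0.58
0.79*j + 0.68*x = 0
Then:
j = -1.57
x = 1.82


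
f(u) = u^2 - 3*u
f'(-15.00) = -33.00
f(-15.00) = 270.00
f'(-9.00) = -21.00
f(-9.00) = 108.00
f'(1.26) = -0.48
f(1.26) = -2.19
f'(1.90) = 0.80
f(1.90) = -2.09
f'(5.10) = 7.20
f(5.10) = 10.71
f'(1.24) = -0.52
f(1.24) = -2.18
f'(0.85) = -1.30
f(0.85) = -1.83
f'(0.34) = -2.32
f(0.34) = -0.90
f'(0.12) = -2.76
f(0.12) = -0.35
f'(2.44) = 1.88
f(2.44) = -1.37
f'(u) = 2*u - 3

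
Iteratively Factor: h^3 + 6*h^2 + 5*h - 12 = (h + 4)*(h^2 + 2*h - 3) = (h + 3)*(h + 4)*(h - 1)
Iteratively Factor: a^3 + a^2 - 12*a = (a)*(a^2 + a - 12) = a*(a + 4)*(a - 3)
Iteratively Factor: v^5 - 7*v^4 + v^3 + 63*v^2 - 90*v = (v + 3)*(v^4 - 10*v^3 + 31*v^2 - 30*v) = (v - 2)*(v + 3)*(v^3 - 8*v^2 + 15*v) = v*(v - 2)*(v + 3)*(v^2 - 8*v + 15) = v*(v - 5)*(v - 2)*(v + 3)*(v - 3)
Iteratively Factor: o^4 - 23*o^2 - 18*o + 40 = (o + 2)*(o^3 - 2*o^2 - 19*o + 20) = (o - 5)*(o + 2)*(o^2 + 3*o - 4) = (o - 5)*(o - 1)*(o + 2)*(o + 4)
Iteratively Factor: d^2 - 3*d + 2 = (d - 2)*(d - 1)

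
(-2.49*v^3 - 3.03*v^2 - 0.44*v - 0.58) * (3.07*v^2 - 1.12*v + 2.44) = -7.6443*v^5 - 6.5133*v^4 - 4.0328*v^3 - 8.681*v^2 - 0.424*v - 1.4152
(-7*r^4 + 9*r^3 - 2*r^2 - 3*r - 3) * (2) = -14*r^4 + 18*r^3 - 4*r^2 - 6*r - 6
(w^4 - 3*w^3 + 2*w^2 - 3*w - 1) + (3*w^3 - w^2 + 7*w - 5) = w^4 + w^2 + 4*w - 6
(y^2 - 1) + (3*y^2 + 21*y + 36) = 4*y^2 + 21*y + 35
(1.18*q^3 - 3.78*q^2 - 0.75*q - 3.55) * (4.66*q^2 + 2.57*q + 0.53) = 5.4988*q^5 - 14.5822*q^4 - 12.5842*q^3 - 20.4739*q^2 - 9.521*q - 1.8815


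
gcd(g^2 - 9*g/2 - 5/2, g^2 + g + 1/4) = g + 1/2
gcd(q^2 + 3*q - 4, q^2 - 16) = q + 4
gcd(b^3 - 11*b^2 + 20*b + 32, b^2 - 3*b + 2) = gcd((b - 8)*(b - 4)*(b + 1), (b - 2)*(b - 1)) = 1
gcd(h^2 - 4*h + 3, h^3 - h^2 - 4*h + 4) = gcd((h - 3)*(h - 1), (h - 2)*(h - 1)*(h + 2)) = h - 1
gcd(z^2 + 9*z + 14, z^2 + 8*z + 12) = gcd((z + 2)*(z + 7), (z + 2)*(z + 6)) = z + 2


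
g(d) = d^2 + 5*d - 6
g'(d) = 2*d + 5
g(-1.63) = -11.49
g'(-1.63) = 1.74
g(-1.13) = -10.37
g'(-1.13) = 2.74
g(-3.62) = -11.00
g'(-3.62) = -2.24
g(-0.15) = -6.73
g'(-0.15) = 4.70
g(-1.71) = -11.63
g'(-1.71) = 1.58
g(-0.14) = -6.68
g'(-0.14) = 4.72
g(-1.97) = -11.97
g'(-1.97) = 1.06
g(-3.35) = -11.53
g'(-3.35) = -1.70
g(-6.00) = 0.00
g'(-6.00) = -7.00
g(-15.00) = 144.00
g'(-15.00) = -25.00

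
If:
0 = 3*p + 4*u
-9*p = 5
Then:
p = -5/9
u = 5/12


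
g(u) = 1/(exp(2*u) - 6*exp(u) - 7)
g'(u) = (-2*exp(2*u) + 6*exp(u))/(exp(2*u) - 6*exp(u) - 7)^2 = 2*(3 - exp(u))*exp(u)/(-exp(2*u) + 6*exp(u) + 7)^2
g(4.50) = 0.00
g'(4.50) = -0.00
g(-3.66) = -0.14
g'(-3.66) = 0.00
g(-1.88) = -0.13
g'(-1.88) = 0.01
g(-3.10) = -0.14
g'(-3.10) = 0.01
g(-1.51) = -0.12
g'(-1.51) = 0.02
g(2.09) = 0.10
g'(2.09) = -0.85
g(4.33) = 0.00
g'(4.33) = -0.00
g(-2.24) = -0.13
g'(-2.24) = 0.01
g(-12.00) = -0.14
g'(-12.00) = 0.00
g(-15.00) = -0.14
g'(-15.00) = 0.00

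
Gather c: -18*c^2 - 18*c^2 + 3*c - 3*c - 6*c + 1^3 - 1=-36*c^2 - 6*c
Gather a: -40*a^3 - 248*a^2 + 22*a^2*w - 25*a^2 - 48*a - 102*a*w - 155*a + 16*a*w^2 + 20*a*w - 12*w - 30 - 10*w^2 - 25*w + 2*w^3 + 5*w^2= -40*a^3 + a^2*(22*w - 273) + a*(16*w^2 - 82*w - 203) + 2*w^3 - 5*w^2 - 37*w - 30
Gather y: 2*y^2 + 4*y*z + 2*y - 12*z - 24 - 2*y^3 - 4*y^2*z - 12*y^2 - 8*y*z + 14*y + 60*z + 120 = -2*y^3 + y^2*(-4*z - 10) + y*(16 - 4*z) + 48*z + 96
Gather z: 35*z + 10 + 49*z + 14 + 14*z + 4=98*z + 28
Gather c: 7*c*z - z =7*c*z - z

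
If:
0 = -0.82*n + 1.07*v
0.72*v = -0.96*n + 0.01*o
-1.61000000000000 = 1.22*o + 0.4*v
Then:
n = -0.01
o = -1.32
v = -0.01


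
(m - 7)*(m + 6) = m^2 - m - 42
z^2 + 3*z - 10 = (z - 2)*(z + 5)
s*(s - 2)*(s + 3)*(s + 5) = s^4 + 6*s^3 - s^2 - 30*s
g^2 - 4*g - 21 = (g - 7)*(g + 3)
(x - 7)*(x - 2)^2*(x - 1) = x^4 - 12*x^3 + 43*x^2 - 60*x + 28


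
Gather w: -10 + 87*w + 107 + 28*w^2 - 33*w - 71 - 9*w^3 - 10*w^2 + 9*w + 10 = -9*w^3 + 18*w^2 + 63*w + 36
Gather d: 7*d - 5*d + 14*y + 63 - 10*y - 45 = 2*d + 4*y + 18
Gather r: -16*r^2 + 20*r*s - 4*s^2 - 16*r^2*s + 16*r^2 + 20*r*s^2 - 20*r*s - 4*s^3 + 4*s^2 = -16*r^2*s + 20*r*s^2 - 4*s^3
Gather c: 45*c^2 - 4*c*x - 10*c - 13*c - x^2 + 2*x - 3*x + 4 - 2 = 45*c^2 + c*(-4*x - 23) - x^2 - x + 2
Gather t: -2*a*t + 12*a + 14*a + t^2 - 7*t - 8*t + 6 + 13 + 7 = 26*a + t^2 + t*(-2*a - 15) + 26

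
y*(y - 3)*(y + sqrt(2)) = y^3 - 3*y^2 + sqrt(2)*y^2 - 3*sqrt(2)*y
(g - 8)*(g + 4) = g^2 - 4*g - 32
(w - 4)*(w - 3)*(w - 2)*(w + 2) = w^4 - 7*w^3 + 8*w^2 + 28*w - 48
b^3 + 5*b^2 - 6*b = b*(b - 1)*(b + 6)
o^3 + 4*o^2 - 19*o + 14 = (o - 2)*(o - 1)*(o + 7)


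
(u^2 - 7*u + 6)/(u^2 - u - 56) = (-u^2 + 7*u - 6)/(-u^2 + u + 56)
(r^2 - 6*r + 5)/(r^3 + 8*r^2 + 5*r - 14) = (r - 5)/(r^2 + 9*r + 14)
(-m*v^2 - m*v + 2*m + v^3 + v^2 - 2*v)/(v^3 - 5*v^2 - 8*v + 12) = (-m + v)/(v - 6)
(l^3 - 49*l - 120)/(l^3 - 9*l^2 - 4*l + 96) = (l + 5)/(l - 4)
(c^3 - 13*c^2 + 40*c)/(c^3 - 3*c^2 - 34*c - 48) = c*(c - 5)/(c^2 + 5*c + 6)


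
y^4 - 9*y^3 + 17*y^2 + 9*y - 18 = (y - 6)*(y - 3)*(y - 1)*(y + 1)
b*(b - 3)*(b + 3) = b^3 - 9*b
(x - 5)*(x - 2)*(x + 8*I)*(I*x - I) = I*x^4 - 8*x^3 - 8*I*x^3 + 64*x^2 + 17*I*x^2 - 136*x - 10*I*x + 80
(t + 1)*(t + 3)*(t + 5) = t^3 + 9*t^2 + 23*t + 15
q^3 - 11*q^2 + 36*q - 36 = (q - 6)*(q - 3)*(q - 2)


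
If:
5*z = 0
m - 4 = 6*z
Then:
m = 4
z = 0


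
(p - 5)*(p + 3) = p^2 - 2*p - 15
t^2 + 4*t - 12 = (t - 2)*(t + 6)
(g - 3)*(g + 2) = g^2 - g - 6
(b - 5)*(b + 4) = b^2 - b - 20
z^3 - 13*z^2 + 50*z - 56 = (z - 7)*(z - 4)*(z - 2)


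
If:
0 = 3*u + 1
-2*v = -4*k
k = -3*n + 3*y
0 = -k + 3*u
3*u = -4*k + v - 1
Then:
No Solution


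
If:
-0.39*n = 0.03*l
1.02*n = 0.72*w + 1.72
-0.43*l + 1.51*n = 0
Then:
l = 0.00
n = 0.00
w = -2.39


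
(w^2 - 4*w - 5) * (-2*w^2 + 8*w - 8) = -2*w^4 + 16*w^3 - 30*w^2 - 8*w + 40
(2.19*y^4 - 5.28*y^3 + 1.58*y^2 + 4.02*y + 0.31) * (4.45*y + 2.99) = 9.7455*y^5 - 16.9479*y^4 - 8.7562*y^3 + 22.6132*y^2 + 13.3993*y + 0.9269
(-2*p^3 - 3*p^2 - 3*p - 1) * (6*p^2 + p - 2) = -12*p^5 - 20*p^4 - 17*p^3 - 3*p^2 + 5*p + 2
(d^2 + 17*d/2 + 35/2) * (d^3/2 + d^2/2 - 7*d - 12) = d^5/2 + 19*d^4/4 + 6*d^3 - 251*d^2/4 - 449*d/2 - 210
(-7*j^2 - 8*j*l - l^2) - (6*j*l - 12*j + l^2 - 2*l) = -7*j^2 - 14*j*l + 12*j - 2*l^2 + 2*l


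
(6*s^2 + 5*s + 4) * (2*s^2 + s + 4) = 12*s^4 + 16*s^3 + 37*s^2 + 24*s + 16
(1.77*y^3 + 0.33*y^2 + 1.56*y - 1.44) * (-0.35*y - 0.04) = -0.6195*y^4 - 0.1863*y^3 - 0.5592*y^2 + 0.4416*y + 0.0576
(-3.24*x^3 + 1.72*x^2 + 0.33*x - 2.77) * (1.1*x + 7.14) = -3.564*x^4 - 21.2416*x^3 + 12.6438*x^2 - 0.6908*x - 19.7778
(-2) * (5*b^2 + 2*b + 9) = -10*b^2 - 4*b - 18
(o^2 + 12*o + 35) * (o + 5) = o^3 + 17*o^2 + 95*o + 175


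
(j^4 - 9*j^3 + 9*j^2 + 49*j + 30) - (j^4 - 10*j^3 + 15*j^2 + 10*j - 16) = j^3 - 6*j^2 + 39*j + 46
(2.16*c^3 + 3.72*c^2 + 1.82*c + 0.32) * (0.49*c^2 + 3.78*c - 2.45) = 1.0584*c^5 + 9.9876*c^4 + 9.6614*c^3 - 2.0776*c^2 - 3.2494*c - 0.784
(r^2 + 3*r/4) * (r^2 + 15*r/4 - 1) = r^4 + 9*r^3/2 + 29*r^2/16 - 3*r/4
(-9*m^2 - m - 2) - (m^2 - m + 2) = -10*m^2 - 4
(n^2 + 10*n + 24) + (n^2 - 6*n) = 2*n^2 + 4*n + 24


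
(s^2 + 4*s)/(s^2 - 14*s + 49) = s*(s + 4)/(s^2 - 14*s + 49)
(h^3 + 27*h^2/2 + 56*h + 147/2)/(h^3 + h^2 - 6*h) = (2*h^2 + 21*h + 49)/(2*h*(h - 2))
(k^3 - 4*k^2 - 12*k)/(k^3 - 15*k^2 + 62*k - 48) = k*(k + 2)/(k^2 - 9*k + 8)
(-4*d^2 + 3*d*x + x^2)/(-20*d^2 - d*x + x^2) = (-d + x)/(-5*d + x)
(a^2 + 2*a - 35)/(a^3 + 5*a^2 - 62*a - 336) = (a - 5)/(a^2 - 2*a - 48)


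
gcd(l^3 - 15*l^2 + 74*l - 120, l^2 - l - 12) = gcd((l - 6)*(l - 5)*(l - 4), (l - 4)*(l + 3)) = l - 4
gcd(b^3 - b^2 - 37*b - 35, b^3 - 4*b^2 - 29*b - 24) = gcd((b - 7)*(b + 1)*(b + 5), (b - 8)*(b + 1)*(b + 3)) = b + 1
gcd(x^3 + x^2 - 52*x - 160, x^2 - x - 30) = x + 5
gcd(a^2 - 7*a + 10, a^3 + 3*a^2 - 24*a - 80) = a - 5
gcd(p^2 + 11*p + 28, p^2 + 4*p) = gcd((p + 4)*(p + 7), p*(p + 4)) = p + 4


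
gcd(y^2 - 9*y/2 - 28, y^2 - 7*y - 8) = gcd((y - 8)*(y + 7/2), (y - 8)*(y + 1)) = y - 8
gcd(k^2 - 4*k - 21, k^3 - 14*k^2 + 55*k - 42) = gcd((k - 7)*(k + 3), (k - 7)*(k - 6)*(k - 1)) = k - 7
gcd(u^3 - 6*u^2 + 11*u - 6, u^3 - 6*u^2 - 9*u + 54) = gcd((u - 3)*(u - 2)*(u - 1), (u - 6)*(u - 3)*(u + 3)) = u - 3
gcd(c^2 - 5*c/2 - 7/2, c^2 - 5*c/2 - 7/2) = c^2 - 5*c/2 - 7/2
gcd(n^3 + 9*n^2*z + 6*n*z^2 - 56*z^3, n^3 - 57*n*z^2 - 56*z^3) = n + 7*z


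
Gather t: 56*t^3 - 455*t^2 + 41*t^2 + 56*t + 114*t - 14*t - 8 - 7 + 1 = 56*t^3 - 414*t^2 + 156*t - 14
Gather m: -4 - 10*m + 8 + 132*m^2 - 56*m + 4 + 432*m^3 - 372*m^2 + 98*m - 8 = 432*m^3 - 240*m^2 + 32*m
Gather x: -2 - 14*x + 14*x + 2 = 0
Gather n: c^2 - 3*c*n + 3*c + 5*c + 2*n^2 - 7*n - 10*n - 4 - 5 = c^2 + 8*c + 2*n^2 + n*(-3*c - 17) - 9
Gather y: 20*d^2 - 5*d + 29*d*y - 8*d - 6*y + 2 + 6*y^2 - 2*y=20*d^2 - 13*d + 6*y^2 + y*(29*d - 8) + 2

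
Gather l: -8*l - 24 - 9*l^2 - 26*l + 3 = -9*l^2 - 34*l - 21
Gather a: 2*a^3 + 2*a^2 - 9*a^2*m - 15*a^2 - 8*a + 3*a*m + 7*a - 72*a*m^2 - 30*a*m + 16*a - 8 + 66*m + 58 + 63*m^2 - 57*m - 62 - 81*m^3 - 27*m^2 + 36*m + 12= 2*a^3 + a^2*(-9*m - 13) + a*(-72*m^2 - 27*m + 15) - 81*m^3 + 36*m^2 + 45*m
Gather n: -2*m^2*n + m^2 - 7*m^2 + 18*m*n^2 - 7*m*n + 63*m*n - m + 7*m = -6*m^2 + 18*m*n^2 + 6*m + n*(-2*m^2 + 56*m)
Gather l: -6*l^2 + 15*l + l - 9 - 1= -6*l^2 + 16*l - 10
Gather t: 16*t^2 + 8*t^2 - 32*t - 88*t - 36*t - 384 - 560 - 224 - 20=24*t^2 - 156*t - 1188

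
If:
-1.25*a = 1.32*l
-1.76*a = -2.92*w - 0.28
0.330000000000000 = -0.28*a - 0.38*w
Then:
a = -0.58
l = 0.55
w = -0.44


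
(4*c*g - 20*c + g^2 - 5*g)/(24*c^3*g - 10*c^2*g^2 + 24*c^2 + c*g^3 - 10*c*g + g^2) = (4*c*g - 20*c + g^2 - 5*g)/(24*c^3*g - 10*c^2*g^2 + 24*c^2 + c*g^3 - 10*c*g + g^2)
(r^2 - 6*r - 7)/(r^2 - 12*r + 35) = (r + 1)/(r - 5)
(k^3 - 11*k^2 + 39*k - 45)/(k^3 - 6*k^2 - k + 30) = (k - 3)/(k + 2)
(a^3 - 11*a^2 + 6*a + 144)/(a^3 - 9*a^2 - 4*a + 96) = (a - 6)/(a - 4)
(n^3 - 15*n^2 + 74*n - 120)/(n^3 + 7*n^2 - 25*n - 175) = (n^2 - 10*n + 24)/(n^2 + 12*n + 35)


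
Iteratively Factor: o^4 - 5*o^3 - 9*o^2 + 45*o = (o)*(o^3 - 5*o^2 - 9*o + 45) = o*(o - 3)*(o^2 - 2*o - 15) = o*(o - 3)*(o + 3)*(o - 5)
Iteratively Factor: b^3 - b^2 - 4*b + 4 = (b - 1)*(b^2 - 4) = (b - 2)*(b - 1)*(b + 2)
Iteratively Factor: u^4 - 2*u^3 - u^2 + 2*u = (u - 1)*(u^3 - u^2 - 2*u) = (u - 1)*(u + 1)*(u^2 - 2*u) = u*(u - 1)*(u + 1)*(u - 2)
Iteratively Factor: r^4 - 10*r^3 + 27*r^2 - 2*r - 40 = (r + 1)*(r^3 - 11*r^2 + 38*r - 40) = (r - 2)*(r + 1)*(r^2 - 9*r + 20) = (r - 5)*(r - 2)*(r + 1)*(r - 4)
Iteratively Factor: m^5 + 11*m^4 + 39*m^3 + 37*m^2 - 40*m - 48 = (m - 1)*(m^4 + 12*m^3 + 51*m^2 + 88*m + 48) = (m - 1)*(m + 3)*(m^3 + 9*m^2 + 24*m + 16) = (m - 1)*(m + 3)*(m + 4)*(m^2 + 5*m + 4) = (m - 1)*(m + 3)*(m + 4)^2*(m + 1)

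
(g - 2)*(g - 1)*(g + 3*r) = g^3 + 3*g^2*r - 3*g^2 - 9*g*r + 2*g + 6*r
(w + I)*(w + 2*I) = w^2 + 3*I*w - 2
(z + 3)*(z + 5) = z^2 + 8*z + 15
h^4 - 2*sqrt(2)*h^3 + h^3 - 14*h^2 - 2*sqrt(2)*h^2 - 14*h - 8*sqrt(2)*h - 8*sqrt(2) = (h + 1)*(h - 4*sqrt(2))*(h + sqrt(2))^2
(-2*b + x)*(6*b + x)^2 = -72*b^3 + 12*b^2*x + 10*b*x^2 + x^3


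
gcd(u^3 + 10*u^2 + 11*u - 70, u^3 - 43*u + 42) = u + 7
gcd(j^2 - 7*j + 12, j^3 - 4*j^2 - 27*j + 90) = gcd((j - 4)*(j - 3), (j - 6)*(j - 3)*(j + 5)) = j - 3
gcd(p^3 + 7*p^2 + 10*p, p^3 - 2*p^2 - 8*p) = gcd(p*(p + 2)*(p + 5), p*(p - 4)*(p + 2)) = p^2 + 2*p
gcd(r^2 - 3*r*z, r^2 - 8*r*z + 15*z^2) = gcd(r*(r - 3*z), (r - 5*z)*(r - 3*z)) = -r + 3*z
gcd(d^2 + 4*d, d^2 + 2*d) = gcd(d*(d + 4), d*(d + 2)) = d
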